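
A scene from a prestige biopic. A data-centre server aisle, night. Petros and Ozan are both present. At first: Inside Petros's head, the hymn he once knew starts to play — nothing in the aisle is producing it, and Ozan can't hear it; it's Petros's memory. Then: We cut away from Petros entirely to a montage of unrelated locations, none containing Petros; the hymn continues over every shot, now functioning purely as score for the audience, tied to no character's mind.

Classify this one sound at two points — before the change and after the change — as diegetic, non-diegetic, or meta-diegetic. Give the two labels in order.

meta-diegetic, non-diegetic

Before the change: the music lives inside Petros's mind alone; Ozan can't hear it → meta-diegetic.
After the change: once it plays over shots Petros isn't in, detached from any character's subjectivity, it's conventional underscore → non-diegetic.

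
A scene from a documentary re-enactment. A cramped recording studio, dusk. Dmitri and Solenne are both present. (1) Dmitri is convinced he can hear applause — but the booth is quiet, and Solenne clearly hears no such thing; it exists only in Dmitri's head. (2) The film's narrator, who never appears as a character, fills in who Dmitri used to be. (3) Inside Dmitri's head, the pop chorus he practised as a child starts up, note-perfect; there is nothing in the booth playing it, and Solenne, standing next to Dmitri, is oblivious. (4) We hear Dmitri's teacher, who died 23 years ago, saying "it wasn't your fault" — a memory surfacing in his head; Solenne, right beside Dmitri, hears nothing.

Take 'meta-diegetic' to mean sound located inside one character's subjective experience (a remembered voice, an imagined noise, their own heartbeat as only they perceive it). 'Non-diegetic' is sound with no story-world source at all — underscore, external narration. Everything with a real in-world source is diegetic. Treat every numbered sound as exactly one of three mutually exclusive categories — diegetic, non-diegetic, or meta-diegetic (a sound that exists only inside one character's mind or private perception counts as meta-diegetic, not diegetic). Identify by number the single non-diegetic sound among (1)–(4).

2

Sound (1): subjective to Dmitri: the booth is silent and Solenne hears nothing, so meta-diegetic.
(2) the narrator exists outside the story world, addressing only the audience → non-diegetic.
Sound (3): the music is a memory playing inside Dmitri's mind alone; no real-world source, Solenne can't hear it, so meta-diegetic.
(4) a remembered line, private to Dmitri — not present in the room, not audible to Solenne → meta-diegetic.
Only (2) is non-diegetic.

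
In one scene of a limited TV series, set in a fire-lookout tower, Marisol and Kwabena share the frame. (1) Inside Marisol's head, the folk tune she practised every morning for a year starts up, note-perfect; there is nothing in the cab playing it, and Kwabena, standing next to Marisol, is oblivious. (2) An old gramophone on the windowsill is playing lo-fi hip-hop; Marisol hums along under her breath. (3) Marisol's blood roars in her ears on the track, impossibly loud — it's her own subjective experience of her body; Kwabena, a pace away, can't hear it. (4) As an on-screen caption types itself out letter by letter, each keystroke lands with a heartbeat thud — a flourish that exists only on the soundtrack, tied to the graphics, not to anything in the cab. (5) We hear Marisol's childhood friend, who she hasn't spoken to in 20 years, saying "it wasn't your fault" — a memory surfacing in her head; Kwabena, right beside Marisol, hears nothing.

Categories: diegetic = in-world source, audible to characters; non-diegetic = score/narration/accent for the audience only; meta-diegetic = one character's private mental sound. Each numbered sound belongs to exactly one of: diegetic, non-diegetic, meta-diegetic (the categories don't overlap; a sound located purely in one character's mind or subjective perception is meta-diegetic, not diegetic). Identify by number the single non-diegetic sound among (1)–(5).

4

(1) the music is a memory playing inside Marisol's mind alone; no real-world source, Kwabena can't hear it → meta-diegetic.
(2) source music from an old gramophone, which exists in the story world → diegetic.
(3) a subjective body sound — Marisol's private perception, inaudible to Kwabena → meta-diegetic.
Sound (4): it accompanies on-screen graphics, not anything inside the story world, so non-diegetic.
Sound (5): it's Marisol's recollection rendered as sound; the other character can't hear it, so meta-diegetic.
Only (4) is non-diegetic.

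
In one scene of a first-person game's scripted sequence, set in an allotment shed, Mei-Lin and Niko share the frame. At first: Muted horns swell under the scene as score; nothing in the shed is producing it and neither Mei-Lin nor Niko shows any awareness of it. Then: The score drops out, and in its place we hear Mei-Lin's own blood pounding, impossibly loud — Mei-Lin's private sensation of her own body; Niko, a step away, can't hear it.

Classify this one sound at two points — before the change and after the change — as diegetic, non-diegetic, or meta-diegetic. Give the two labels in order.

non-diegetic, meta-diegetic

Before the change: underscore with no in-world source, inaudible to the characters → non-diegetic.
After the change: the body sound is Mei-Lin's subjective perception alone — Niko can't hear it → meta-diegetic.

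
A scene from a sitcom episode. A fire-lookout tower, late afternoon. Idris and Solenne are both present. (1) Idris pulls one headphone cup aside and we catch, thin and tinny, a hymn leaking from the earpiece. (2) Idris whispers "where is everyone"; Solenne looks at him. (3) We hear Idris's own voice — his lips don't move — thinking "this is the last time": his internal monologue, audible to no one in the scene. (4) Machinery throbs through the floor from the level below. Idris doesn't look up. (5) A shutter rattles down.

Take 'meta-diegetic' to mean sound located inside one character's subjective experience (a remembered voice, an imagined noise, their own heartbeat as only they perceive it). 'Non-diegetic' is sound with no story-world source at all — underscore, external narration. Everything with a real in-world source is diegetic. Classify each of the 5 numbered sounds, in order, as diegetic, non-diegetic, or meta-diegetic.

(1) it's leaking from a physical pair of headphones in the scene → diegetic.
Sound (2): spoken by a character present in the story world, so diegetic.
(3) internal monologue — inside Idris's mind, not spoken into the scene → meta-diegetic.
(4) ambient/room sound belonging to the story's physical space → diegetic.
(5) is diegetic: an in-world source (a shutter); characters could hear it.

diegetic, diegetic, meta-diegetic, diegetic, diegetic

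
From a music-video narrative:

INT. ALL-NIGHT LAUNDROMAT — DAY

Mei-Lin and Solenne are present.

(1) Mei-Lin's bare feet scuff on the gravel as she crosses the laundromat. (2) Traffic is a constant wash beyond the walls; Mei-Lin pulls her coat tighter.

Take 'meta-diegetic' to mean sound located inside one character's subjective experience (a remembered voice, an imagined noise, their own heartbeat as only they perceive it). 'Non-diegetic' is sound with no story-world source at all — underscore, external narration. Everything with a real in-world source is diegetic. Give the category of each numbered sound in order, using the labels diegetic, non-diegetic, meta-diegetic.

(1) it's the physical sound of Mei-Lin moving in the space → diegetic.
(2) is diegetic: traffic is part of the location's real environment.

diegetic, diegetic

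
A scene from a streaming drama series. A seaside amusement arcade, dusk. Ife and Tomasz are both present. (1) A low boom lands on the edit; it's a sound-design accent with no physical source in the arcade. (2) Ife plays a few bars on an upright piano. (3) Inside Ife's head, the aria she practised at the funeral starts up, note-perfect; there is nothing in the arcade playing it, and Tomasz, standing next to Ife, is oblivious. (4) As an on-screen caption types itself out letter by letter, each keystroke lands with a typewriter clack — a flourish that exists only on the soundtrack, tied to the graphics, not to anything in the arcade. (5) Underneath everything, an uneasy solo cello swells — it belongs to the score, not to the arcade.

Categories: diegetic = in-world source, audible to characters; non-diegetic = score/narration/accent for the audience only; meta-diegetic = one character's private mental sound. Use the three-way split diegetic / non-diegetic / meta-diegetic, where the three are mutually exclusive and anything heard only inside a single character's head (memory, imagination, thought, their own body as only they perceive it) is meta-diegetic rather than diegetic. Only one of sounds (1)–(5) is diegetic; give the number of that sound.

2

Sound (1): nothing in the scene produces it; it's an accent added for the audience, so non-diegetic.
Sound (2): Ife is producing the music live, in the story world, so diegetic.
Sound (3): it lives in Ife's subjectivity, not in the arcade, so meta-diegetic.
(4) sound married to a title/caption — outside the diegesis by definition → non-diegetic.
(5) score with no on-screen or off-screen source; it exists for the audience alone → non-diegetic.
Only (2) is diegetic.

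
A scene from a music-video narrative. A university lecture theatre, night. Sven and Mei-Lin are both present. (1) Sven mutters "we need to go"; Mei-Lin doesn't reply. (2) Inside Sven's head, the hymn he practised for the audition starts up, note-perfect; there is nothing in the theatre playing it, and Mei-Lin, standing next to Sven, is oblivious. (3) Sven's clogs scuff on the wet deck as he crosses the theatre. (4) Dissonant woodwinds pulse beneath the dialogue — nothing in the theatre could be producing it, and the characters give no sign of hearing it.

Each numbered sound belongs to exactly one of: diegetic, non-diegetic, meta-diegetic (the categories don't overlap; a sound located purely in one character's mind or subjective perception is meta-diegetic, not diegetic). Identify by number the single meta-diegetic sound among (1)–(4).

(1) Sven is a character speaking aloud in the scene → diegetic.
(2) is meta-diegetic: it lives in Sven's subjectivity, not in the theatre.
(3) is diegetic: it's the physical sound of Sven moving in the space.
Sound (4): score with no on-screen or off-screen source; it exists for the audience alone, so non-diegetic.
Only (2) is meta-diegetic.

2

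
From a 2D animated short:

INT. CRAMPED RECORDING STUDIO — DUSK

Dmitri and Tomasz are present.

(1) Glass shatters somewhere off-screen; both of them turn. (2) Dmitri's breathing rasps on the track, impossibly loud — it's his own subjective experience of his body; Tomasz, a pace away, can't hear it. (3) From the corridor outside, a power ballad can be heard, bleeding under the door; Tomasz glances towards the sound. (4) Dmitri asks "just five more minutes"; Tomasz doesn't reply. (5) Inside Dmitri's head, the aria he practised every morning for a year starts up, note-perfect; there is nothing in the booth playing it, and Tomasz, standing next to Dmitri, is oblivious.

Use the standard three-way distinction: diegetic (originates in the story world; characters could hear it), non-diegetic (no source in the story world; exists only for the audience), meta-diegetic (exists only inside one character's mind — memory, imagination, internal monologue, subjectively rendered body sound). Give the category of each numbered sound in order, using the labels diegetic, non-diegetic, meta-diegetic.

diegetic, meta-diegetic, diegetic, diegetic, meta-diegetic

(1) is diegetic: an in-world source (glass); characters could hear it.
Sound (2): it's Dmitri's internal bodily sensation rendered as sound; only Dmitri 'hears' it, so meta-diegetic.
Sound (3): the music has an off-screen but real-world source and a character hears it, so diegetic.
(4) spoken by a character present in the story world → diegetic.
Sound (5): the music is a memory playing inside Dmitri's mind alone; no real-world source, Tomasz can't hear it, so meta-diegetic.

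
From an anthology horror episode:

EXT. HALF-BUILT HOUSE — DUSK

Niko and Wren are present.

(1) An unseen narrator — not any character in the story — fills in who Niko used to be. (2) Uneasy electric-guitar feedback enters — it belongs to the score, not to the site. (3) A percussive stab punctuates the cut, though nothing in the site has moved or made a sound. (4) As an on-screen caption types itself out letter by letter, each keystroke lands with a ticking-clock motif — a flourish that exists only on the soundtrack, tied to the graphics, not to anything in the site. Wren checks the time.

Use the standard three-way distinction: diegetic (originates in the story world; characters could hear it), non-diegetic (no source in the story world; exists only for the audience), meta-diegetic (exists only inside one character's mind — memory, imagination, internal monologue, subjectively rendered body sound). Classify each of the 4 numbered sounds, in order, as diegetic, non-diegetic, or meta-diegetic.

(1) external voice-over — not a character, not heard by anyone in the scene → non-diegetic.
(2) is non-diegetic: score with no on-screen or off-screen source; it exists for the audience alone.
(3) an editorial stinger — it belongs to the cut, not the story world → non-diegetic.
Sound (4): the caption isn't part of the story world, so neither is the sound tied to it, so non-diegetic.

non-diegetic, non-diegetic, non-diegetic, non-diegetic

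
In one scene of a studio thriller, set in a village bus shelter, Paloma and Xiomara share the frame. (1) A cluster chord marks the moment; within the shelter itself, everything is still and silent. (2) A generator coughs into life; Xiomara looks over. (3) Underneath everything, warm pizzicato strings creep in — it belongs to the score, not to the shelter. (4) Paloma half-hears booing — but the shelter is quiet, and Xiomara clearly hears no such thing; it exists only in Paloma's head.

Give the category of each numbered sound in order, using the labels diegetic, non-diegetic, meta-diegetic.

non-diegetic, diegetic, non-diegetic, meta-diegetic

(1) is non-diegetic: nothing in the scene produces it; it's an accent added for the audience.
(2) a generator is a real object/event in the scene's world → diegetic.
Sound (3): score with no on-screen or off-screen source; it exists for the audience alone, so non-diegetic.
(4) is meta-diegetic: the sound is imagined by Paloma; nothing in the story world is producing it and Xiomara can't hear it.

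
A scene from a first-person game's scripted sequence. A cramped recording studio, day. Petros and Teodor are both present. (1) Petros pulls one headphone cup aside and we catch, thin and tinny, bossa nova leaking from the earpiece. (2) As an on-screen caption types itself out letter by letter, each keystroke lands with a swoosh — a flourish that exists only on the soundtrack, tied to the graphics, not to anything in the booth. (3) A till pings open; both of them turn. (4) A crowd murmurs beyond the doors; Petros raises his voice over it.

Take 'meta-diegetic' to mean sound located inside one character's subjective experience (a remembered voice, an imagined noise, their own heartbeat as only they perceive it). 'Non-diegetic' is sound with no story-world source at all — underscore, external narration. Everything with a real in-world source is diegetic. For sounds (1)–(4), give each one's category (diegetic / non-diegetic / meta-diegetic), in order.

(1) it's leaking from a physical pair of headphones in the scene → diegetic.
(2) is non-diegetic: the caption isn't part of the story world, so neither is the sound tied to it.
(3) is diegetic: the sound comes from a till physically present in the location.
(4) ambient/room sound belonging to the story's physical space → diegetic.

diegetic, non-diegetic, diegetic, diegetic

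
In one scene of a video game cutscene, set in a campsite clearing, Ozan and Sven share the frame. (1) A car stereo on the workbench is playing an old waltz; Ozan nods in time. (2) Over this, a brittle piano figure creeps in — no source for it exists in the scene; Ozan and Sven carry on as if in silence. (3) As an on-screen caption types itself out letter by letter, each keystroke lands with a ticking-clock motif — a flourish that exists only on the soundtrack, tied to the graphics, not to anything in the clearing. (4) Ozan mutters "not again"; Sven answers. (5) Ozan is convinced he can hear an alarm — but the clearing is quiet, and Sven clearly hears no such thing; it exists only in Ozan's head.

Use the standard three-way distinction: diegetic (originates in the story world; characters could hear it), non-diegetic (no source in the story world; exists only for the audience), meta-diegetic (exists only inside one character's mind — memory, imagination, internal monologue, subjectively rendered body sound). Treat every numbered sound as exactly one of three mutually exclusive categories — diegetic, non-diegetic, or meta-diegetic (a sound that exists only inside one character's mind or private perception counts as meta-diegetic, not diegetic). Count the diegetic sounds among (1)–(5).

(1) is diegetic: source music from a car stereo, which exists in the story world.
(2) is non-diegetic: it has no source in the story world and no character can hear it — it's underscore.
Sound (3): sound married to a title/caption — outside the diegesis by definition, so non-diegetic.
Sound (4): on-screen dialogue — Ozan speaks and Sven is there to hear, so diegetic.
(5) is meta-diegetic: subjective to Ozan: the clearing is silent and Sven hears nothing.
So 2 of the 5 are diegetic: (1), (4).

2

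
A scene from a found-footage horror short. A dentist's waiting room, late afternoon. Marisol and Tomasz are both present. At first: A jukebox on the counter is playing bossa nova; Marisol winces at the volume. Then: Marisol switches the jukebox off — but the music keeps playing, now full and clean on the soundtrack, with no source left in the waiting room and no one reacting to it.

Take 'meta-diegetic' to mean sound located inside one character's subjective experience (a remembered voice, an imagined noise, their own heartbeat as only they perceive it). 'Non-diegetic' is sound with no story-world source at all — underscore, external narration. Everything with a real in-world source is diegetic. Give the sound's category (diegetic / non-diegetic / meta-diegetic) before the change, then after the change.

Before the change: a jukebox is a real in-scene source and Marisol reacts to it → diegetic.
After the change: there is no longer any in-world source and no one can hear it — it has become underscore → non-diegetic.

diegetic, non-diegetic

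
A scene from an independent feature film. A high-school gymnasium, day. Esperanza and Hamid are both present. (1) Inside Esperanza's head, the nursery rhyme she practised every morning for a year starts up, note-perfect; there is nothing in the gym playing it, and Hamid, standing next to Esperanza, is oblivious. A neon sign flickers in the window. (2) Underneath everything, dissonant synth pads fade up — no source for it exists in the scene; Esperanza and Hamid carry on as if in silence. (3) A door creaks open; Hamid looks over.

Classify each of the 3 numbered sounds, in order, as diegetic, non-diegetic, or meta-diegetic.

meta-diegetic, non-diegetic, diegetic

(1) remembered music, private to Esperanza — Hamid is oblivious because it isn't in the room → meta-diegetic.
(2) it has no source in the story world and no character can hear it — it's underscore → non-diegetic.
(3) the sound comes from a door physically present in the location → diegetic.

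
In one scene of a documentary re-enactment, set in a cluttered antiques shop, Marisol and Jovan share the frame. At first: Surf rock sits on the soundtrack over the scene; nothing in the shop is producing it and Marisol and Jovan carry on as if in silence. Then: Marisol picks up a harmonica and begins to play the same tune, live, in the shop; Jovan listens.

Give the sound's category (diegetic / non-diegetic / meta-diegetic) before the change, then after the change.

non-diegetic, diegetic

Before the change: no in-world source exists and no character can hear it — underscore → non-diegetic.
After the change: a harmonica is now a real source in the story world and the characters hear it → diegetic.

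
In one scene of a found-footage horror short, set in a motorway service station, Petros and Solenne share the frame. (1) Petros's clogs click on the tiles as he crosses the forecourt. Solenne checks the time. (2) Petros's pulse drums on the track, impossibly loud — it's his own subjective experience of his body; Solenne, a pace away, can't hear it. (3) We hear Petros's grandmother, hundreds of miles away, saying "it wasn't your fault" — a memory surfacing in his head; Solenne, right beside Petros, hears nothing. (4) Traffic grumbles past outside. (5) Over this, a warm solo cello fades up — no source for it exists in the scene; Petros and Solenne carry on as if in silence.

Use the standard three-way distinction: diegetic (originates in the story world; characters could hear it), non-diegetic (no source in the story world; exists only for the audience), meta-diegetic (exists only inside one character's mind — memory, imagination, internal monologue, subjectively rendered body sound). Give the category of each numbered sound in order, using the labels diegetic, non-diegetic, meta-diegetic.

diegetic, meta-diegetic, meta-diegetic, diegetic, non-diegetic

(1) it's the physical sound of Petros moving in the space → diegetic.
(2) is meta-diegetic: a subjective body sound — Petros's private perception, inaudible to Solenne.
(3) the voice is a memory playing only inside Petros's mind; Solenne can't hear it → meta-diegetic.
(4) is diegetic: traffic is part of the location's real environment.
(5) is non-diegetic: nothing in the forecourt produces it and the characters don't hear it — pure soundtrack.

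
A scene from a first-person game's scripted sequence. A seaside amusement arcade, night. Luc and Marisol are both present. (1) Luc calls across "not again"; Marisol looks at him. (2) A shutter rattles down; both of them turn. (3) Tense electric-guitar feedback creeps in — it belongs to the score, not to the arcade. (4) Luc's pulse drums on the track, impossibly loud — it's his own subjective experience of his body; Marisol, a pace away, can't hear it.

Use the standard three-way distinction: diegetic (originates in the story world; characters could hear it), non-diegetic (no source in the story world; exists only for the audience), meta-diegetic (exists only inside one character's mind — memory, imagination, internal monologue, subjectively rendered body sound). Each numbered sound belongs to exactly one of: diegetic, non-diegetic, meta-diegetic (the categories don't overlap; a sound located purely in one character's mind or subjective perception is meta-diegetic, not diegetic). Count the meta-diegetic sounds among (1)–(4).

Sound (1): on-screen dialogue — Luc speaks and Marisol is there to hear, so diegetic.
Sound (2): the sound comes from a shutter physically present in the location, so diegetic.
(3) it has no source in the story world and no character can hear it — it's underscore → non-diegetic.
(4) point-of-audition from inside Luc's body; not a sound in the room → meta-diegetic.
Meta-diegetic: (4) — that's 1.

1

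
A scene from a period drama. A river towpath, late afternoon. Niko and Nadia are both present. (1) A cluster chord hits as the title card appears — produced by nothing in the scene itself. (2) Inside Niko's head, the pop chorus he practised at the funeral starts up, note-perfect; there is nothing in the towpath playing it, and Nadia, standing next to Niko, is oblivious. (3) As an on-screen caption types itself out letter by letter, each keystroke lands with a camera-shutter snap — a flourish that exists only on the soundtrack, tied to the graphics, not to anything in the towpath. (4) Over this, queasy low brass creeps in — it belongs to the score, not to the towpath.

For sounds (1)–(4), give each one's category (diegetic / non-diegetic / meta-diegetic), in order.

non-diegetic, meta-diegetic, non-diegetic, non-diegetic

Sound (1): it's a sound-design accent with no in-world source; no one in the scene can hear it, so non-diegetic.
(2) is meta-diegetic: the music is a memory playing inside Niko's mind alone; no real-world source, Nadia can't hear it.
Sound (3): it accompanies on-screen graphics, not anything inside the story world, so non-diegetic.
Sound (4): nothing in the towpath produces it and the characters don't hear it — pure soundtrack, so non-diegetic.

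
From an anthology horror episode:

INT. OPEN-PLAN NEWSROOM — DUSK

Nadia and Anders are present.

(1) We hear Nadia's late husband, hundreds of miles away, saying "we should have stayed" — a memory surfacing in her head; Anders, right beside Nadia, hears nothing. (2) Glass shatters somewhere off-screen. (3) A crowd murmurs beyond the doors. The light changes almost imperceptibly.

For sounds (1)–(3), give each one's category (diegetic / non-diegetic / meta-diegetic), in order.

Sound (1): it's Nadia's recollection rendered as sound; the other character can't hear it, so meta-diegetic.
(2) glass is a real object/event in the scene's world → diegetic.
(3) is diegetic: it's the actual ambient sound of the location.

meta-diegetic, diegetic, diegetic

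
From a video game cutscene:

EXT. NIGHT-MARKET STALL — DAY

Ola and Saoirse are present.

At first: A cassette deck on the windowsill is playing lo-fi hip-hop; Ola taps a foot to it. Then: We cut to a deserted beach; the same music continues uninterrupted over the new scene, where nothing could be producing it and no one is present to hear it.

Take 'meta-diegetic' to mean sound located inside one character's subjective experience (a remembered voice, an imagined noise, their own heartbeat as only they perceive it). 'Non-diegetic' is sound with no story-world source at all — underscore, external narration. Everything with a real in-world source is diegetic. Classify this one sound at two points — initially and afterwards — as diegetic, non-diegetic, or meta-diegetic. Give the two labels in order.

Initially: a cassette deck is a real in-scene source and Ola reacts to it → diegetic.
Afterwards: there is no longer any in-world source and no one can hear it — it has become underscore → non-diegetic.

diegetic, non-diegetic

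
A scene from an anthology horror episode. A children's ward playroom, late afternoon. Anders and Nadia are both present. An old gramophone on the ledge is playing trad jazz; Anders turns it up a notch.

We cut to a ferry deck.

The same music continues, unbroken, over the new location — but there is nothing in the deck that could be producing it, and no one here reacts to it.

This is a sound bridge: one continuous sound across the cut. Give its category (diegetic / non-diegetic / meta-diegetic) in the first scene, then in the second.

diegetic, non-diegetic

Scene one: an old gramophone is an on-screen source and Anders reacts to it → diegetic.
Scene two: there is no source in the deck and no one hears it — it's now underscore → non-diegetic.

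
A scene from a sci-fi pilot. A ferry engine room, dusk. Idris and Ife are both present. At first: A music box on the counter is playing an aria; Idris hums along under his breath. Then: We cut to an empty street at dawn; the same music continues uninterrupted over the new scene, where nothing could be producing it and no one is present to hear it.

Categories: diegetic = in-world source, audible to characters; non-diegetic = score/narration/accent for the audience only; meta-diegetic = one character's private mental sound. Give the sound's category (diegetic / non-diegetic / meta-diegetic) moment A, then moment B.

diegetic, non-diegetic

Moment A: a music box is a real in-scene source and Idris reacts to it → diegetic.
Moment B: there is no longer any in-world source and no one can hear it — it has become underscore → non-diegetic.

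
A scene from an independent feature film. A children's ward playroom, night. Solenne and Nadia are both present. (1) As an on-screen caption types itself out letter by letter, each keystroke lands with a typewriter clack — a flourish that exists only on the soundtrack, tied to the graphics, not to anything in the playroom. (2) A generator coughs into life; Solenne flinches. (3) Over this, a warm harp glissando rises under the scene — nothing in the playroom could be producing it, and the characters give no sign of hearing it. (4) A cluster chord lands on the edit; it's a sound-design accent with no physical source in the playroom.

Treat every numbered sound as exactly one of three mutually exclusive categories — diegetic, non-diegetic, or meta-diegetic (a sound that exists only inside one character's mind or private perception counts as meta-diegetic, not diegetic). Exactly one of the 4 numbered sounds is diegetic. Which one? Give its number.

Sound (1): sound married to a title/caption — outside the diegesis by definition, so non-diegetic.
Sound (2): the sound comes from a generator physically present in the location, so diegetic.
(3) is non-diegetic: nothing in the playroom produces it and the characters don't hear it — pure soundtrack.
Sound (4): an editorial stinger — it belongs to the cut, not the story world, so non-diegetic.
Only (2) is diegetic.

2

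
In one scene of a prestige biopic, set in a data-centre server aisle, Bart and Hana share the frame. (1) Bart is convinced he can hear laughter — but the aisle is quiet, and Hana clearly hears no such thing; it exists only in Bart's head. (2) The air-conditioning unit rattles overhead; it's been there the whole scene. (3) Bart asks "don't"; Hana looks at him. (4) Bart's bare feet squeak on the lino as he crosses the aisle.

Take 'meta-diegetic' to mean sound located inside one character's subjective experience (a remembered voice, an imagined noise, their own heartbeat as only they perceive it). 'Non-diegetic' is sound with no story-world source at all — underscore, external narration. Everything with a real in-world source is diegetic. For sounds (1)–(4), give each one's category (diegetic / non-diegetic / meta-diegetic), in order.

meta-diegetic, diegetic, diegetic, diegetic

(1) the sound is imagined by Bart; nothing in the story world is producing it and Hana can't hear it → meta-diegetic.
(2) ambient/room sound belonging to the story's physical space → diegetic.
(3) is diegetic: spoken by a character present in the story world.
Sound (4): a character's body making contact with the set — an in-world sound, so diegetic.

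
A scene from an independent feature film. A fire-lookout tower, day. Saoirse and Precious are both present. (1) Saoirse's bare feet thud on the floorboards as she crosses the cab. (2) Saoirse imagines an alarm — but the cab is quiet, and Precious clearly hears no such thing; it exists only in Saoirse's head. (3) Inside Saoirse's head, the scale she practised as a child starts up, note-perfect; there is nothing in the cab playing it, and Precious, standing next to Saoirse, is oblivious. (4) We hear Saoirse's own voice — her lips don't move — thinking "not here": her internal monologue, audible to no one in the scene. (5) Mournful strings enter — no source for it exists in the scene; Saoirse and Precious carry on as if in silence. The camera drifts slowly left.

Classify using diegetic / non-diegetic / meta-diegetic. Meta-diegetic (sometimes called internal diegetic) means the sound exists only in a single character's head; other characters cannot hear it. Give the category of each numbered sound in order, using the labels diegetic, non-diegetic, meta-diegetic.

diegetic, meta-diegetic, meta-diegetic, meta-diegetic, non-diegetic

(1) is diegetic: a character's body making contact with the set — an in-world sound.
(2) is meta-diegetic: Saoirse alone 'hears' it — an imagined sound, not present in the space.
(3) is meta-diegetic: remembered music, private to Saoirse — Precious is oblivious because it isn't in the room.
(4) it's Saoirse's unspoken thought, heard only by the audience via her subjectivity → meta-diegetic.
(5) it has no source in the story world and no character can hear it — it's underscore → non-diegetic.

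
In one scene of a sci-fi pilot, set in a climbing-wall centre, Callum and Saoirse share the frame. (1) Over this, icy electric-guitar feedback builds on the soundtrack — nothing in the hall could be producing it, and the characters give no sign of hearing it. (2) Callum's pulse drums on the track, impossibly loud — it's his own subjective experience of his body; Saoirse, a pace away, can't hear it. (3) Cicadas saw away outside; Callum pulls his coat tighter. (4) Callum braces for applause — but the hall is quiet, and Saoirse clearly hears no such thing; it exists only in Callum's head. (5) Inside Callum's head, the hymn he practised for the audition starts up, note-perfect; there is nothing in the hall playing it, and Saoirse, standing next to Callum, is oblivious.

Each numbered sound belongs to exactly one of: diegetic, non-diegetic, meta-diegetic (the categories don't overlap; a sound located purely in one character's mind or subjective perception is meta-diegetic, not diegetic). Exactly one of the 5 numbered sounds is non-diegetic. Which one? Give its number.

Sound (1): nothing in the hall produces it and the characters don't hear it — pure soundtrack, so non-diegetic.
(2) is meta-diegetic: it's Callum's internal bodily sensation rendered as sound; only Callum 'hears' it.
(3) it's the actual ambient sound of the location → diegetic.
(4) is meta-diegetic: subjective to Callum: the hall is silent and Saoirse hears nothing.
(5) it lives in Callum's subjectivity, not in the hall → meta-diegetic.
Only (1) is non-diegetic.

1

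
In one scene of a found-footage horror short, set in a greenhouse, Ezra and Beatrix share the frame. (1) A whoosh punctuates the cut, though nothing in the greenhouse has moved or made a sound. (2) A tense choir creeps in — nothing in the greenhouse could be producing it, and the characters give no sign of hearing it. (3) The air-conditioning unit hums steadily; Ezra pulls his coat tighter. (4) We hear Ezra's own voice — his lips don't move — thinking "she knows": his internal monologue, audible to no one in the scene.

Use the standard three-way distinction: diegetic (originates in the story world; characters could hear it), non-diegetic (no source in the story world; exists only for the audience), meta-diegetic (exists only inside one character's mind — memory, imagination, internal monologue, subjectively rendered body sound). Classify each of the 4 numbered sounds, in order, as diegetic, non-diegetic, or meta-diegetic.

Sound (1): it's a sound-design accent with no in-world source; no one in the scene can hear it, so non-diegetic.
(2) nothing in the greenhouse produces it and the characters don't hear it — pure soundtrack → non-diegetic.
(3) is diegetic: ambient/room sound belonging to the story's physical space.
(4) is meta-diegetic: internal monologue — inside Ezra's mind, not spoken into the scene.

non-diegetic, non-diegetic, diegetic, meta-diegetic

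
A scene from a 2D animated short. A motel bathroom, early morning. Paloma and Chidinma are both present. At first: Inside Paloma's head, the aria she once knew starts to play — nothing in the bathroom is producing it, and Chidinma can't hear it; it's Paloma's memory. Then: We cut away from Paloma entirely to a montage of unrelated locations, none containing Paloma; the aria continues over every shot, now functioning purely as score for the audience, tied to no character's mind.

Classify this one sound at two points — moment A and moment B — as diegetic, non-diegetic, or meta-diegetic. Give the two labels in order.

Moment A: the music lives inside Paloma's mind alone; Chidinma can't hear it → meta-diegetic.
Moment B: once it plays over shots Paloma isn't in, detached from any character's subjectivity, it's conventional underscore → non-diegetic.

meta-diegetic, non-diegetic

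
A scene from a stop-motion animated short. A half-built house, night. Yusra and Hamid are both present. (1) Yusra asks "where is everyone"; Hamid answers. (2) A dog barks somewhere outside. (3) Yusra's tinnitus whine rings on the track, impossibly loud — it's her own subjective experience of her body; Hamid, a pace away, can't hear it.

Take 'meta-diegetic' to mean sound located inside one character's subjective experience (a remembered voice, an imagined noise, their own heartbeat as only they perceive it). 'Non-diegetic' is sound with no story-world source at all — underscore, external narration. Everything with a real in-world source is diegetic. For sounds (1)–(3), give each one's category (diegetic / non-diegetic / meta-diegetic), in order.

diegetic, diegetic, meta-diegetic

(1) Yusra is a character speaking aloud in the scene → diegetic.
(2) is diegetic: a dog is a real object/event in the scene's world.
(3) is meta-diegetic: a subjective body sound — Yusra's private perception, inaudible to Hamid.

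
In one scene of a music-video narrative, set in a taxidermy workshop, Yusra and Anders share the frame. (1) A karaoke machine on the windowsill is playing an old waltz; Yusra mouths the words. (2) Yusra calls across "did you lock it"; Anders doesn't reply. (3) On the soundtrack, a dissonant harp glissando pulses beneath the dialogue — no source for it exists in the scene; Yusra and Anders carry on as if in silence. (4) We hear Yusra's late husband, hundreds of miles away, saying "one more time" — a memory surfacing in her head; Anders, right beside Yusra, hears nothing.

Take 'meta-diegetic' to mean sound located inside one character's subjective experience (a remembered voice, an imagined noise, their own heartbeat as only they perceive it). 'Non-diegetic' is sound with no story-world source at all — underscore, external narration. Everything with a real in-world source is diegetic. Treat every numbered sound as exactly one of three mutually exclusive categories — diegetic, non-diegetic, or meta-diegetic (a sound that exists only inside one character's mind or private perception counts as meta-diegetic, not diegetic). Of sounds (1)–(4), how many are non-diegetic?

(1) a karaoke machine is a physical source in the scene and Yusra reacts to it → diegetic.
(2) is diegetic: Yusra is a character speaking aloud in the scene.
Sound (3): it has no source in the story world and no character can hear it — it's underscore, so non-diegetic.
Sound (4): it's Yusra's recollection rendered as sound; the other character can't hear it, so meta-diegetic.
So 1 of the 4 is non-diegetic: (3).

1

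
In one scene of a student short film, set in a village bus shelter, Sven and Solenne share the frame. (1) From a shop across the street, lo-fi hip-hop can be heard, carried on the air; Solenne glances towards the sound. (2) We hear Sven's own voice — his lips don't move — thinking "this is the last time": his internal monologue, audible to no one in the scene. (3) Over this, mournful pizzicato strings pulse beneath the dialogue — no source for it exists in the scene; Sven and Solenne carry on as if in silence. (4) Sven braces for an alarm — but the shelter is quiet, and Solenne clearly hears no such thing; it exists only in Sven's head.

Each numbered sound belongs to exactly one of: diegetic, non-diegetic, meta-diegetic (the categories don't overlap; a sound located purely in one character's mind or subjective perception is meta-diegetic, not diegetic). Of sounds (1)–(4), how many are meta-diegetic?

2

(1) off-screen diegetic: the source is out of frame but still in the story's space → diegetic.
Sound (2): internal monologue — inside Sven's mind, not spoken into the scene, so meta-diegetic.
Sound (3): it has no source in the story world and no character can hear it — it's underscore, so non-diegetic.
(4) Sven alone 'hears' it — an imagined sound, not present in the space → meta-diegetic.
Meta-diegetic: (2), (4) — that's 2.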